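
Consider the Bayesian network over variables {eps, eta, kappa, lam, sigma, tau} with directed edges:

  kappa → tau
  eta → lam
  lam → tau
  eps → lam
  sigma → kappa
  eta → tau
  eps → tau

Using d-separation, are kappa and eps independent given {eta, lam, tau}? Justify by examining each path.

There are 3 undirected paths between kappa and eps; checking each against the conditioning set {eta, lam, tau}:
Path 1: kappa → tau ← lam ← eps
  lam is a chain here and lam is conditioned on, so the path is blocked at lam.
Path 2: kappa → tau ← eps
  tau is a collider and tau is conditioned on, which opens it — no node blocks this path, so it is active.
Path 3: kappa → tau ← eta → lam ← eps
  eta is a fork here and eta is conditioned on, so the path is blocked at eta.
Because an active path exists, kappa and eps are not d-separated.

No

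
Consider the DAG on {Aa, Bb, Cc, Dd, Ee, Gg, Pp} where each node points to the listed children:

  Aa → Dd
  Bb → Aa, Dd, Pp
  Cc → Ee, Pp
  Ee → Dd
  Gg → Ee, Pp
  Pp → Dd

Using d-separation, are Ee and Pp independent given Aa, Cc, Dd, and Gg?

We examine all 5 paths between Ee and Pp:
Path 1: Ee → Dd ← Aa ← Bb → Pp
  Aa is a chain here and Aa is conditioned on, so the path is blocked at Aa.
Path 2: Ee → Dd ← Bb → Pp
  Dd is a collider and Dd is conditioned on, which opens it; Bb is a fork and Bb is not conditioned on — no node blocks this path, so it is active.
Path 3: Ee → Dd ← Pp
  Dd is a collider and Dd is conditioned on, which opens it — no node blocks this path, so it is active.
Path 4: Ee ← Cc → Pp
  Cc is a fork here and Cc is conditioned on, so the path is blocked at Cc.
Path 5: Ee ← Gg → Pp
  Gg is a fork here and Gg is conditioned on, so the path is blocked at Gg.
Since the path Ee → Dd ← Bb → Pp is active, Ee and Pp are not d-separated given {Aa, Cc, Dd, Gg}.

No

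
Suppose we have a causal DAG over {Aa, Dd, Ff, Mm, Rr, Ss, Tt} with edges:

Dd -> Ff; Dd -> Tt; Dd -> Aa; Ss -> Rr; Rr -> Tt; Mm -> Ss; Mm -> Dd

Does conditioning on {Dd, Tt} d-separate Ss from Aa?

Yes

We examine all 2 paths between Ss and Aa:
Path 1: Ss ← Mm → Dd → Aa
  Dd is a chain here and Dd is conditioned on, so the path is blocked at Dd.
Path 2: Ss → Rr → Tt ← Dd → Aa
  Dd is a fork here and Dd is conditioned on, so the path is blocked at Dd.
Since every path is blocked, d-separation holds.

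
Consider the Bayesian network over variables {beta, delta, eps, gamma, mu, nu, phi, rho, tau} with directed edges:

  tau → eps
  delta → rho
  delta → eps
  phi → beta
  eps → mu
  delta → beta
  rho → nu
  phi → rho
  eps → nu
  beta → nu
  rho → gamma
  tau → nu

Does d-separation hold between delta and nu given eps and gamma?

We examine all 6 paths between delta and nu:
  1. delta → rho → nu — rho:chain[open] ⇒ active
  2. delta → rho ← phi → beta → nu — rho:collider[open]; phi:fork[open]; beta:chain[open] ⇒ active
  3. delta → eps ← tau → nu — eps:collider[open]; tau:fork[open] ⇒ active
  4. delta → eps → nu — eps:chain[blocks] ⇒ blocked
  5. delta → beta → nu — beta:chain[open] ⇒ active
  6. delta → beta ← phi → rho → nu — beta:collider[blocks]; phi:fork[open]; rho:chain[open] ⇒ blocked
Because an active path exists, delta and nu are not d-separated.

No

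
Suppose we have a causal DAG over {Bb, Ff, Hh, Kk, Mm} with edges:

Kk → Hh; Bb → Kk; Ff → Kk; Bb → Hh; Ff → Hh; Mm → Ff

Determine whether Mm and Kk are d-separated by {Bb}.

3 paths connect Mm and Kk; each must be blocked for d-separation to hold:
Path 1: Mm → Ff → Kk
  Ff is a chain and Ff is not conditioned on — no node blocks this path, so it is active.
Path 2: Mm → Ff → Hh ← Kk
  Hh is a collider here and neither Hh nor any of its descendants is conditioned on, so the collider stays closed — the path is blocked at Hh.
Path 3: Mm → Ff → Hh ← Bb → Kk
  Hh is a collider here and neither Hh nor any of its descendants is conditioned on, so the collider stays closed — the path is blocked at Hh.
Because an active path exists, Mm and Kk are not d-separated.

No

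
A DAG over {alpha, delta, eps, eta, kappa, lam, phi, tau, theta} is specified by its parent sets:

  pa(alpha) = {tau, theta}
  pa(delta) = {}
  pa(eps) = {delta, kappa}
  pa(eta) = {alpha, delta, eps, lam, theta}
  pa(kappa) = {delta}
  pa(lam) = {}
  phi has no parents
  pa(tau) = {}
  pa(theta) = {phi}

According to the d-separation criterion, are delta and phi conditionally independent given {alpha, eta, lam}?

No

We examine all 6 paths between delta and phi:
Path 1: delta → kappa → eps → eta ← alpha ← theta ← phi
  alpha is a chain here and alpha is conditioned on, so the path is blocked at alpha.
Path 2: delta → kappa → eps → eta ← theta ← phi
  kappa is a chain and kappa is not conditioned on; eps is a chain and eps is not conditioned on; eta is a collider and eta is conditioned on, which opens it; theta is a chain and theta is not conditioned on — no node blocks this path, so it is active.
Path 3: delta → eta ← alpha ← theta ← phi
  alpha is a chain here and alpha is conditioned on, so the path is blocked at alpha.
Path 4: delta → eta ← theta ← phi
  eta is a collider and eta is conditioned on, which opens it; theta is a chain and theta is not conditioned on — no node blocks this path, so it is active.
Path 5: delta → eps → eta ← alpha ← theta ← phi
  alpha is a chain here and alpha is conditioned on, so the path is blocked at alpha.
Path 6: delta → eps → eta ← theta ← phi
  eps is a chain and eps is not conditioned on; eta is a collider and eta is conditioned on, which opens it; theta is a chain and theta is not conditioned on — no node blocks this path, so it is active.
Since the path delta → kappa → eps → eta ← theta ← phi is active, delta and phi are not d-separated given {alpha, eta, lam}.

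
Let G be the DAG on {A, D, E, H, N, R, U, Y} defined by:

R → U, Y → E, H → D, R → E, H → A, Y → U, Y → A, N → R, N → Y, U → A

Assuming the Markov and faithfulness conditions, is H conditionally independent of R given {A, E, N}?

No

6 paths connect H and R; each must be blocked for d-separation to hold:
Path 1: H → A ← Y ← N → R
  N is a fork here and N is conditioned on, so the path is blocked at N.
Path 2: H → A ← Y → U ← R
  A is a collider and A is conditioned on, which opens it; Y is a fork and Y is not conditioned on; U is a collider and its descendant A is conditioned on, which opens it — no node blocks this path, so it is active.
Path 3: H → A ← Y → E ← R
  A is a collider and A is conditioned on, which opens it; Y is a fork and Y is not conditioned on; E is a collider and E is conditioned on, which opens it — no node blocks this path, so it is active.
Path 4: H → A ← U ← R
  A is a collider and A is conditioned on, which opens it; U is a chain and U is not conditioned on — no node blocks this path, so it is active.
Path 5: H → A ← U ← Y ← N → R
  N is a fork here and N is conditioned on, so the path is blocked at N.
Path 6: H → A ← U ← Y → E ← R
  A is a collider and A is conditioned on, which opens it; U is a chain and U is not conditioned on; Y is a fork and Y is not conditioned on; E is a collider and E is conditioned on, which opens it — no node blocks this path, so it is active.
Since the path H → A ← Y → U ← R is active, H and R are not d-separated given {A, E, N}.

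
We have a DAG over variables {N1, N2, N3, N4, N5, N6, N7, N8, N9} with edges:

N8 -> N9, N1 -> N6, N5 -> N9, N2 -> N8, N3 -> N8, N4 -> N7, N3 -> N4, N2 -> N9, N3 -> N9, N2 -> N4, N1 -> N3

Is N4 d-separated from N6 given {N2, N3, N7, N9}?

Enumerating the 5 paths from N4 to N6 and testing each for blocking by {N2, N3, N7, N9}:
Path 1: N4 ← N2 → N9 ← N3 ← N1 → N6
  N2 is a fork here and N2 is conditioned on, so the path is blocked at N2.
Path 2: N4 ← N2 → N9 ← N8 ← N3 ← N1 → N6
  N2 is a fork here and N2 is conditioned on, so the path is blocked at N2.
Path 3: N4 ← N2 → N8 → N9 ← N3 ← N1 → N6
  N2 is a fork here and N2 is conditioned on, so the path is blocked at N2.
Path 4: N4 ← N2 → N8 ← N3 ← N1 → N6
  N2 is a fork here and N2 is conditioned on, so the path is blocked at N2.
Path 5: N4 ← N3 ← N1 → N6
  N3 is a chain here and N3 is conditioned on, so the path is blocked at N3.
All paths are blocked; N4 ⊥ N6 | {N2, N3, N7, N9} holds.

Yes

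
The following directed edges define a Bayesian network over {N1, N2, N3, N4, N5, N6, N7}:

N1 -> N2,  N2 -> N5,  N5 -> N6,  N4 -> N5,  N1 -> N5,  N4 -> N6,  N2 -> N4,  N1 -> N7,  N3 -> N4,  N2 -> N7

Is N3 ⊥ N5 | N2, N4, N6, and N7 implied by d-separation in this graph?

Enumerating the 5 paths from N3 to N5 and testing each for blocking by {N2, N4, N6, N7}:
Path 1: N3 → N4 → N6 ← N5
  N4 is a chain here and N4 is conditioned on, so the path is blocked at N4.
Path 2: N3 → N4 → N5
  N4 is a chain here and N4 is conditioned on, so the path is blocked at N4.
Path 3: N3 → N4 ← N2 → N7 ← N1 → N5
  N2 is a fork here and N2 is conditioned on, so the path is blocked at N2.
Path 4: N3 → N4 ← N2 ← N1 → N5
  N2 is a chain here and N2 is conditioned on, so the path is blocked at N2.
Path 5: N3 → N4 ← N2 → N5
  N2 is a fork here and N2 is conditioned on, so the path is blocked at N2.
Every path is blocked, so N3 and N5 are d-separated given {N2, N4, N6, N7}.

Yes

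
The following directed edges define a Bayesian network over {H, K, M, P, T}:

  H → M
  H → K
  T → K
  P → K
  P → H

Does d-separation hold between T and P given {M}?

There are 2 undirected paths between T and P; checking each against the conditioning set {M}:
  1. T → K ← P — K:collider[blocks] ⇒ blocked
  2. T → K ← H ← P — K:collider[blocks]; H:chain[open] ⇒ blocked
Since every path is blocked, d-separation holds.

Yes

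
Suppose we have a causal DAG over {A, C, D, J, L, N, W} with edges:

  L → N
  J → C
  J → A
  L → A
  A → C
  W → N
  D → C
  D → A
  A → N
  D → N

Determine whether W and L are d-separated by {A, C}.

Enumerating the 5 paths from W to L and testing each for blocking by {A, C}:
Path 1: W → N ← A ← L
  N is a collider here and neither N nor any of its descendants is conditioned on, so the collider stays closed — the path is blocked at N.
Path 2: W → N ← D → C ← J → A ← L
  N is a collider here and neither N nor any of its descendants is conditioned on, so the collider stays closed — the path is blocked at N.
Path 3: W → N ← D → C ← A ← L
  N is a collider here and neither N nor any of its descendants is conditioned on, so the collider stays closed — the path is blocked at N.
Path 4: W → N ← D → A ← L
  N is a collider here and neither N nor any of its descendants is conditioned on, so the collider stays closed — the path is blocked at N.
Path 5: W → N ← L
  N is a collider here and neither N nor any of its descendants is conditioned on, so the collider stays closed — the path is blocked at N.
Since every path is blocked, d-separation holds.

Yes — W and L are d-separated given {A, C}.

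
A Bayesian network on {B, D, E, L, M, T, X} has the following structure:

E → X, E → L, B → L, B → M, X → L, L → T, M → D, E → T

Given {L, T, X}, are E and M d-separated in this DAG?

We examine all 3 paths between E and M:
Path 1: E → X → L ← B → M
  X is a chain here and X is conditioned on, so the path is blocked at X.
Path 2: E → L ← B → M
  L is a collider and L is conditioned on, which opens it; B is a fork and B is not conditioned on — no node blocks this path, so it is active.
Path 3: E → T ← L ← B → M
  L is a chain here and L is conditioned on, so the path is blocked at L.
At least one path is unblocked, so d-separation fails.

No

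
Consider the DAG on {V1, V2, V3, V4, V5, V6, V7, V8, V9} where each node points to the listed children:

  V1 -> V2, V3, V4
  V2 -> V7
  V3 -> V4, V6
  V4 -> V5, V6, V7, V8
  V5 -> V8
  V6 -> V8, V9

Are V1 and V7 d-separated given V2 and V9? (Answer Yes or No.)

There are 6 undirected paths between V1 and V7; checking each against the conditioning set {V2, V9}:
  1. V1 → V3 → V6 → V8 ← V4 → V7 — V3:chain[open]; V6:chain[open]; V8:collider[blocks]; V4:fork[open] ⇒ blocked
  2. V1 → V3 → V6 → V8 ← V5 ← V4 → V7 — V3:chain[open]; V6:chain[open]; V8:collider[blocks]; V5:chain[open]; V4:fork[open] ⇒ blocked
  3. V1 → V3 → V6 ← V4 → V7 — V3:chain[open]; V6:collider[open]; V4:fork[open] ⇒ active
  4. V1 → V3 → V4 → V7 — V3:chain[open]; V4:chain[open] ⇒ active
  5. V1 → V4 → V7 — V4:chain[open] ⇒ active
  6. V1 → V2 → V7 — V2:chain[blocks] ⇒ blocked
Since the path V1 → V3 → V6 ← V4 → V7 is active, V1 and V7 are not d-separated given {V2, V9}.

No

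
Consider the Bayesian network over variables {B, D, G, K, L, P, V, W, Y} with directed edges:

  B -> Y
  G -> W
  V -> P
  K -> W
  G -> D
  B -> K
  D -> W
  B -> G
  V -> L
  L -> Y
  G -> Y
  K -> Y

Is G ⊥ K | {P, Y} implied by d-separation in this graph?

No

6 paths connect G and K; each must be blocked for d-separation to hold:
  1. G ← B → K — B:fork[open] ⇒ active
  2. G ← B → Y ← K — B:fork[open]; Y:collider[open] ⇒ active
  3. G → D → W ← K — D:chain[open]; W:collider[blocks] ⇒ blocked
  4. G → W ← K — W:collider[blocks] ⇒ blocked
  5. G → Y ← K — Y:collider[open] ⇒ active
  6. G → Y ← B → K — Y:collider[open]; B:fork[open] ⇒ active
Since the path G ← B → K is active, G and K are not d-separated given {P, Y}.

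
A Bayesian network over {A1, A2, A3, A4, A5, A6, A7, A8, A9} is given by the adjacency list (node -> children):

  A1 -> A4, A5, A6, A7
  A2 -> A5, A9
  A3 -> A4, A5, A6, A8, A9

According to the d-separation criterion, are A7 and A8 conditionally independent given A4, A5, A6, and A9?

No — A7 and A8 are not d-separated given {A4, A5, A6, A9}.

There are 4 undirected paths between A7 and A8; checking each against the conditioning set {A4, A5, A6, A9}:
Path 1: A7 ← A1 → A5 ← A2 → A9 ← A3 → A8
  A1 is a fork and A1 is not conditioned on; A5 is a collider and A5 is conditioned on, which opens it; A2 is a fork and A2 is not conditioned on; A9 is a collider and A9 is conditioned on, which opens it; A3 is a fork and A3 is not conditioned on — no node blocks this path, so it is active.
Path 2: A7 ← A1 → A5 ← A3 → A8
  A1 is a fork and A1 is not conditioned on; A5 is a collider and A5 is conditioned on, which opens it; A3 is a fork and A3 is not conditioned on — no node blocks this path, so it is active.
Path 3: A7 ← A1 → A4 ← A3 → A8
  A1 is a fork and A1 is not conditioned on; A4 is a collider and A4 is conditioned on, which opens it; A3 is a fork and A3 is not conditioned on — no node blocks this path, so it is active.
Path 4: A7 ← A1 → A6 ← A3 → A8
  A1 is a fork and A1 is not conditioned on; A6 is a collider and A6 is conditioned on, which opens it; A3 is a fork and A3 is not conditioned on — no node blocks this path, so it is active.
At least one path is unblocked, so d-separation fails.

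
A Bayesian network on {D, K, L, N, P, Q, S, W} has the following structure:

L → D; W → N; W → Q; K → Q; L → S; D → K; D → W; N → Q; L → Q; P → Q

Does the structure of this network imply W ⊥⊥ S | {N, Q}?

There are 6 undirected paths between W and S; checking each against the conditioning set {N, Q}:
  1. W → Q ← L → S — Q:collider[open]; L:fork[open] ⇒ active
  2. W → Q ← K ← D ← L → S — Q:collider[open]; K:chain[open]; D:chain[open]; L:fork[open] ⇒ active
  3. W → N → Q ← L → S — N:chain[blocks]; Q:collider[open]; L:fork[open] ⇒ blocked
  4. W → N → Q ← K ← D ← L → S — N:chain[blocks]; Q:collider[open]; K:chain[open]; D:chain[open]; L:fork[open] ⇒ blocked
  5. W ← D ← L → S — D:chain[open]; L:fork[open] ⇒ active
  6. W ← D → K → Q ← L → S — D:fork[open]; K:chain[open]; Q:collider[open]; L:fork[open] ⇒ active
Since the path W → Q ← L → S is active, W and S are not d-separated given {N, Q}.

No — W and S are not d-separated given {N, Q}.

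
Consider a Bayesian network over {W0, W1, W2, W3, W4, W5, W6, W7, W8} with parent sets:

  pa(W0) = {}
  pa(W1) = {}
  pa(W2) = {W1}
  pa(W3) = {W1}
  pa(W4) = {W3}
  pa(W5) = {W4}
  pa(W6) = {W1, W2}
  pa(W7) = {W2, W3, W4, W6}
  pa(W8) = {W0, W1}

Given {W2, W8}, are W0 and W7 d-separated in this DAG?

There are 6 undirected paths between W0 and W7; checking each against the conditioning set {W2, W8}:
Path 1: W0 → W8 ← W1 → W3 → W7
  W8 is a collider and W8 is conditioned on, which opens it; W1 is a fork and W1 is not conditioned on; W3 is a chain and W3 is not conditioned on — no node blocks this path, so it is active.
Path 2: W0 → W8 ← W1 → W3 → W4 → W7
  W8 is a collider and W8 is conditioned on, which opens it; W1 is a fork and W1 is not conditioned on; W3 is a chain and W3 is not conditioned on; W4 is a chain and W4 is not conditioned on — no node blocks this path, so it is active.
Path 3: W0 → W8 ← W1 → W6 → W7
  W8 is a collider and W8 is conditioned on, which opens it; W1 is a fork and W1 is not conditioned on; W6 is a chain and W6 is not conditioned on — no node blocks this path, so it is active.
Path 4: W0 → W8 ← W1 → W6 ← W2 → W7
  W6 is a collider here and neither W6 nor any of its descendants is conditioned on, so the collider stays closed — the path is blocked at W6.
Path 5: W0 → W8 ← W1 → W2 → W7
  W2 is a chain here and W2 is conditioned on, so the path is blocked at W2.
Path 6: W0 → W8 ← W1 → W2 → W6 → W7
  W2 is a chain here and W2 is conditioned on, so the path is blocked at W2.
Because an active path exists, W0 and W7 are not d-separated.

No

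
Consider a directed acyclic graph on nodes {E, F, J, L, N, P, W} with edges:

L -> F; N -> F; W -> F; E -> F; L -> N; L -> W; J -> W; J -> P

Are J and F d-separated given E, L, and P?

We examine all 3 paths between J and F:
  1. J → W → F — W:chain[open] ⇒ active
  2. J → W ← L → F — W:collider[blocks]; L:fork[blocks] ⇒ blocked
  3. J → W ← L → N → F — W:collider[blocks]; L:fork[blocks]; N:chain[open] ⇒ blocked
Because an active path exists, J and F are not d-separated.

No — J and F are not d-separated given {E, L, P}.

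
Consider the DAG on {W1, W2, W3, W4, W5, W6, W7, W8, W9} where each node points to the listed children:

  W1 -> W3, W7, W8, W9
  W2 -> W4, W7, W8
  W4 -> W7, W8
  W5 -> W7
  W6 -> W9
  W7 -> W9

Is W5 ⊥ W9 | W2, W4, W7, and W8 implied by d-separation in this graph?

No

We examine all 6 paths between W5 and W9:
Path 1: W5 → W7 ← W1 → W9
  W7 is a collider and W7 is conditioned on, which opens it; W1 is a fork and W1 is not conditioned on — no node blocks this path, so it is active.
Path 2: W5 → W7 ← W2 → W8 ← W1 → W9
  W2 is a fork here and W2 is conditioned on, so the path is blocked at W2.
Path 3: W5 → W7 ← W2 → W4 → W8 ← W1 → W9
  W2 is a fork here and W2 is conditioned on, so the path is blocked at W2.
Path 4: W5 → W7 → W9
  W7 is a chain here and W7 is conditioned on, so the path is blocked at W7.
Path 5: W5 → W7 ← W4 → W8 ← W1 → W9
  W4 is a fork here and W4 is conditioned on, so the path is blocked at W4.
Path 6: W5 → W7 ← W4 ← W2 → W8 ← W1 → W9
  W4 is a chain here and W4 is conditioned on, so the path is blocked at W4.
Because an active path exists, W5 and W9 are not d-separated.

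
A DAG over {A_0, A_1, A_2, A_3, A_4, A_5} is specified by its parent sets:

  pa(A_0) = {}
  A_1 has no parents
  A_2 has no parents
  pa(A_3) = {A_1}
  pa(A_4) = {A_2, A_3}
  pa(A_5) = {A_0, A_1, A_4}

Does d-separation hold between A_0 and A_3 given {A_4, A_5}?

No — A_0 and A_3 are not d-separated given {A_4, A_5}.

2 paths connect A_0 and A_3; each must be blocked for d-separation to hold:
Path 1: A_0 → A_5 ← A_4 ← A_3
  A_4 is a chain here and A_4 is conditioned on, so the path is blocked at A_4.
Path 2: A_0 → A_5 ← A_1 → A_3
  A_5 is a collider and A_5 is conditioned on, which opens it; A_1 is a fork and A_1 is not conditioned on — no node blocks this path, so it is active.
Because an active path exists, A_0 and A_3 are not d-separated.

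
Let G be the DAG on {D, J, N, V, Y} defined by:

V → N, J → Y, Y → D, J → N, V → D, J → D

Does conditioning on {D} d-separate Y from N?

No

There are 4 undirected paths between Y and N; checking each against the conditioning set {D}:
Path 1: Y ← J → D ← V → N
  J is a fork and J is not conditioned on; D is a collider and D is conditioned on, which opens it; V is a fork and V is not conditioned on — no node blocks this path, so it is active.
Path 2: Y ← J → N
  J is a fork and J is not conditioned on — no node blocks this path, so it is active.
Path 3: Y → D ← J → N
  D is a collider and D is conditioned on, which opens it; J is a fork and J is not conditioned on — no node blocks this path, so it is active.
Path 4: Y → D ← V → N
  D is a collider and D is conditioned on, which opens it; V is a fork and V is not conditioned on — no node blocks this path, so it is active.
Because an active path exists, Y and N are not d-separated.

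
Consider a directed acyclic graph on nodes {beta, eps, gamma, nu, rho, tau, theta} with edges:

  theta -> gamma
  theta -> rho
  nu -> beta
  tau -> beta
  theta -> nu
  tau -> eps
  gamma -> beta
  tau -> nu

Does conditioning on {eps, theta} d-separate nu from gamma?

Yes

There are 3 undirected paths between nu and gamma; checking each against the conditioning set {eps, theta}:
Path 1: nu → beta ← gamma
  beta is a collider here and neither beta nor any of its descendants is conditioned on, so the collider stays closed — the path is blocked at beta.
Path 2: nu ← theta → gamma
  theta is a fork here and theta is conditioned on, so the path is blocked at theta.
Path 3: nu ← tau → beta ← gamma
  beta is a collider here and neither beta nor any of its descendants is conditioned on, so the collider stays closed — the path is blocked at beta.
Every path is blocked, so nu and gamma are d-separated given {eps, theta}.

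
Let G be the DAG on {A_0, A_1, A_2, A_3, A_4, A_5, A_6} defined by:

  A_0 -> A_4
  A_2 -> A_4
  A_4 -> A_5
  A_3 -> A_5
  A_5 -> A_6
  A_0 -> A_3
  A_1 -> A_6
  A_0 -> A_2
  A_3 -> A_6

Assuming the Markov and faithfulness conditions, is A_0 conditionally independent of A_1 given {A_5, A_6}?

No — A_0 and A_1 are not d-separated given {A_5, A_6}.

We examine all 6 paths between A_0 and A_1:
  1. A_0 → A_2 → A_4 → A_5 → A_6 ← A_1 — A_2:chain[open]; A_4:chain[open]; A_5:chain[blocks]; A_6:collider[open] ⇒ blocked
  2. A_0 → A_2 → A_4 → A_5 ← A_3 → A_6 ← A_1 — A_2:chain[open]; A_4:chain[open]; A_5:collider[open]; A_3:fork[open]; A_6:collider[open] ⇒ active
  3. A_0 → A_4 → A_5 → A_6 ← A_1 — A_4:chain[open]; A_5:chain[blocks]; A_6:collider[open] ⇒ blocked
  4. A_0 → A_4 → A_5 ← A_3 → A_6 ← A_1 — A_4:chain[open]; A_5:collider[open]; A_3:fork[open]; A_6:collider[open] ⇒ active
  5. A_0 → A_3 → A_6 ← A_1 — A_3:chain[open]; A_6:collider[open] ⇒ active
  6. A_0 → A_3 → A_5 → A_6 ← A_1 — A_3:chain[open]; A_5:chain[blocks]; A_6:collider[open] ⇒ blocked
Because an active path exists, A_0 and A_1 are not d-separated.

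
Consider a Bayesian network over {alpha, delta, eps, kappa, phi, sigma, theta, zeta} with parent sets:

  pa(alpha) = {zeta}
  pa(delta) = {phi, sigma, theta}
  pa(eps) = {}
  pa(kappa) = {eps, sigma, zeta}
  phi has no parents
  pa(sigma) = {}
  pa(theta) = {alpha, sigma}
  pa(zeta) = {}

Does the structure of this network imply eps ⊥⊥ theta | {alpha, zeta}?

Enumerating the 3 paths from eps to theta and testing each for blocking by {alpha, zeta}:
Path 1: eps → kappa ← zeta → alpha → theta
  kappa is a collider here and neither kappa nor any of its descendants is conditioned on, so the collider stays closed — the path is blocked at kappa.
Path 2: eps → kappa ← sigma → theta
  kappa is a collider here and neither kappa nor any of its descendants is conditioned on, so the collider stays closed — the path is blocked at kappa.
Path 3: eps → kappa ← sigma → delta ← theta
  kappa is a collider here and neither kappa nor any of its descendants is conditioned on, so the collider stays closed — the path is blocked at kappa.
All paths are blocked; eps ⊥ theta | {alpha, zeta} holds.

Yes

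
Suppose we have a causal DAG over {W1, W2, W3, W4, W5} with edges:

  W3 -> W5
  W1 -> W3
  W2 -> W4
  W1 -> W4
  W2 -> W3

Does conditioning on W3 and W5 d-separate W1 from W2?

There are 2 undirected paths between W1 and W2; checking each against the conditioning set {W3, W5}:
Path 1: W1 → W4 ← W2
  W4 is a collider here and neither W4 nor any of its descendants is conditioned on, so the collider stays closed — the path is blocked at W4.
Path 2: W1 → W3 ← W2
  W3 is a collider and W3 is conditioned on, which opens it — no node blocks this path, so it is active.
Because an active path exists, W1 and W2 are not d-separated.

No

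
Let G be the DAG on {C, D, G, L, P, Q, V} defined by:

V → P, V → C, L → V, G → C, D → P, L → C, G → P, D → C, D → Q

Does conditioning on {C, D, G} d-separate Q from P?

Yes

Enumerating the 4 paths from Q to P and testing each for blocking by {C, D, G}:
Path 1: Q ← D → P
  D is a fork here and D is conditioned on, so the path is blocked at D.
Path 2: Q ← D → C ← G → P
  D is a fork here and D is conditioned on, so the path is blocked at D.
Path 3: Q ← D → C ← V → P
  D is a fork here and D is conditioned on, so the path is blocked at D.
Path 4: Q ← D → C ← L → V → P
  D is a fork here and D is conditioned on, so the path is blocked at D.
Since every path is blocked, d-separation holds.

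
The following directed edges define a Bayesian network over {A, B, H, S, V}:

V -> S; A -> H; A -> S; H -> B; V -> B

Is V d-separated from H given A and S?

Yes — V and H are d-separated given {A, S}.

We examine all 2 paths between V and H:
Path 1: V → S ← A → H
  A is a fork here and A is conditioned on, so the path is blocked at A.
Path 2: V → B ← H
  B is a collider here and neither B nor any of its descendants is conditioned on, so the collider stays closed — the path is blocked at B.
Every path is blocked, so V and H are d-separated given {A, S}.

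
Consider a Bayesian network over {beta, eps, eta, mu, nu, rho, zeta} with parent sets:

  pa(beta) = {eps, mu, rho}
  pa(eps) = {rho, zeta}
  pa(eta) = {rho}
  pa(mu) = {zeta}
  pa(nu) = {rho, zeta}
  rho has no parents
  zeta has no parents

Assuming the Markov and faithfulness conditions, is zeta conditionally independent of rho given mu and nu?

5 paths connect zeta and rho; each must be blocked for d-separation to hold:
  1. zeta → eps ← rho — eps:collider[blocks] ⇒ blocked
  2. zeta → eps → beta ← rho — eps:chain[open]; beta:collider[blocks] ⇒ blocked
  3. zeta → mu → beta ← eps ← rho — mu:chain[blocks]; beta:collider[blocks]; eps:chain[open] ⇒ blocked
  4. zeta → mu → beta ← rho — mu:chain[blocks]; beta:collider[blocks] ⇒ blocked
  5. zeta → nu ← rho — nu:collider[open] ⇒ active
Since the path zeta → nu ← rho is active, zeta and rho are not d-separated given {mu, nu}.

No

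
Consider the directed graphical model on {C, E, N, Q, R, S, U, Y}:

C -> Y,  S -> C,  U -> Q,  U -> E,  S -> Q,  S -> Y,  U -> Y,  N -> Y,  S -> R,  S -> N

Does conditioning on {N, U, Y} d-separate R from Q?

No

Enumerating the 4 paths from R to Q and testing each for blocking by {N, U, Y}:
Path 1: R ← S → Y ← U → Q
  U is a fork here and U is conditioned on, so the path is blocked at U.
Path 2: R ← S → Q
  S is a fork and S is not conditioned on — no node blocks this path, so it is active.
Path 3: R ← S → N → Y ← U → Q
  N is a chain here and N is conditioned on, so the path is blocked at N.
Path 4: R ← S → C → Y ← U → Q
  U is a fork here and U is conditioned on, so the path is blocked at U.
Since the path R ← S → Q is active, R and Q are not d-separated given {N, U, Y}.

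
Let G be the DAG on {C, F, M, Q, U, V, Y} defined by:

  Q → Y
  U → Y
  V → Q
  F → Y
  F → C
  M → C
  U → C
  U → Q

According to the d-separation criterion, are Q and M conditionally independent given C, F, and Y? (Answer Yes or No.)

Enumerating the 4 paths from Q to M and testing each for blocking by {C, F, Y}:
  1. Q → Y ← U → C ← M — Y:collider[open]; U:fork[open]; C:collider[open] ⇒ active
  2. Q → Y ← F → C ← M — Y:collider[open]; F:fork[blocks]; C:collider[open] ⇒ blocked
  3. Q ← U → Y ← F → C ← M — U:fork[open]; Y:collider[open]; F:fork[blocks]; C:collider[open] ⇒ blocked
  4. Q ← U → C ← M — U:fork[open]; C:collider[open] ⇒ active
Since the path Q → Y ← U → C ← M is active, Q and M are not d-separated given {C, F, Y}.

No — Q and M are not d-separated given {C, F, Y}.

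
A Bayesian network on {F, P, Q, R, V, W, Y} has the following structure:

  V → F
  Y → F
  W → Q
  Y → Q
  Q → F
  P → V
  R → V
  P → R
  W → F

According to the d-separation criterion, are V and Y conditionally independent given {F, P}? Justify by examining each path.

There are 3 undirected paths between V and Y; checking each against the conditioning set {F, P}:
Path 1: V → F ← Y
  F is a collider and F is conditioned on, which opens it — no node blocks this path, so it is active.
Path 2: V → F ← W → Q ← Y
  F is a collider and F is conditioned on, which opens it; W is a fork and W is not conditioned on; Q is a collider and its descendant F is conditioned on, which opens it — no node blocks this path, so it is active.
Path 3: V → F ← Q ← Y
  F is a collider and F is conditioned on, which opens it; Q is a chain and Q is not conditioned on — no node blocks this path, so it is active.
Since the path V → F ← Y is active, V and Y are not d-separated given {F, P}.

No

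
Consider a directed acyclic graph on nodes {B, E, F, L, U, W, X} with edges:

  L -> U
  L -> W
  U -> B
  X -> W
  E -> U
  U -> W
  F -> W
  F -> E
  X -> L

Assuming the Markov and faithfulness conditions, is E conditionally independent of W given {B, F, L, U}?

Yes

Enumerating the 4 paths from E to W and testing each for blocking by {B, F, L, U}:
Path 1: E → U → W
  U is a chain here and U is conditioned on, so the path is blocked at U.
Path 2: E → U ← L → W
  L is a fork here and L is conditioned on, so the path is blocked at L.
Path 3: E → U ← L ← X → W
  L is a chain here and L is conditioned on, so the path is blocked at L.
Path 4: E ← F → W
  F is a fork here and F is conditioned on, so the path is blocked at F.
Since every path is blocked, d-separation holds.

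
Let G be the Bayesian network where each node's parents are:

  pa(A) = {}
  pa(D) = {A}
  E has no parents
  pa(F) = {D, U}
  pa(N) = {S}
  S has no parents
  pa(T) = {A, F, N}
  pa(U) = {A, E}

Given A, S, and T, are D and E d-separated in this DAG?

There are 4 undirected paths between D and E; checking each against the conditioning set {A, S, T}:
  1. D → F → T ← A → U ← E — F:chain[open]; T:collider[open]; A:fork[blocks]; U:collider[open] ⇒ blocked
  2. D → F ← U ← E — F:collider[open]; U:chain[open] ⇒ active
  3. D ← A → T ← F ← U ← E — A:fork[blocks]; T:collider[open]; F:chain[open]; U:chain[open] ⇒ blocked
  4. D ← A → U ← E — A:fork[blocks]; U:collider[open] ⇒ blocked
At least one path is unblocked, so d-separation fails.

No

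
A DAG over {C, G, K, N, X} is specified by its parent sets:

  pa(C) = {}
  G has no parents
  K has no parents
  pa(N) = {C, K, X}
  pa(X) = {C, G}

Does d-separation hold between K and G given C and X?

Yes — K and G are d-separated given {C, X}.

We examine all 2 paths between K and G:
Path 1: K → N ← C → X ← G
  N is a collider here and neither N nor any of its descendants is conditioned on, so the collider stays closed — the path is blocked at N.
Path 2: K → N ← X ← G
  N is a collider here and neither N nor any of its descendants is conditioned on, so the collider stays closed — the path is blocked at N.
Every path is blocked, so K and G are d-separated given {C, X}.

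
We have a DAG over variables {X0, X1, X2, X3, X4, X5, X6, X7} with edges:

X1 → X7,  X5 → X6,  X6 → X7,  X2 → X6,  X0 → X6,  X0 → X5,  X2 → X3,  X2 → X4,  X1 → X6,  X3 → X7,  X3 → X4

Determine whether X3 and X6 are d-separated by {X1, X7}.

4 paths connect X3 and X6; each must be blocked for d-separation to hold:
  1. X3 → X7 ← X1 → X6 — X7:collider[open]; X1:fork[blocks] ⇒ blocked
  2. X3 → X7 ← X6 — X7:collider[open] ⇒ active
  3. X3 ← X2 → X6 — X2:fork[open] ⇒ active
  4. X3 → X4 ← X2 → X6 — X4:collider[blocks]; X2:fork[open] ⇒ blocked
Since the path X3 → X7 ← X6 is active, X3 and X6 are not d-separated given {X1, X7}.

No — X3 and X6 are not d-separated given {X1, X7}.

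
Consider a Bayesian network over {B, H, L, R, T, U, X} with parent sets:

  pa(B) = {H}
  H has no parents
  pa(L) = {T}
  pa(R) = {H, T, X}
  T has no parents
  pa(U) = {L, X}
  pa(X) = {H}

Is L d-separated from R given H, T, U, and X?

3 paths connect L and R; each must be blocked for d-separation to hold:
Path 1: L → U ← X → R
  X is a fork here and X is conditioned on, so the path is blocked at X.
Path 2: L → U ← X ← H → R
  X is a chain here and X is conditioned on, so the path is blocked at X.
Path 3: L ← T → R
  T is a fork here and T is conditioned on, so the path is blocked at T.
All paths are blocked; L ⊥ R | {H, T, U, X} holds.

Yes — L and R are d-separated given {H, T, U, X}.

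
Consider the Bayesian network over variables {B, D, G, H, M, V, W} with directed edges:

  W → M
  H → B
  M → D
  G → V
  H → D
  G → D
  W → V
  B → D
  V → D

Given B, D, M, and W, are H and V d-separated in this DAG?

No

We examine all 6 paths between H and V:
Path 1: H → D ← G → V
  D is a collider and D is conditioned on, which opens it; G is a fork and G is not conditioned on — no node blocks this path, so it is active.
Path 2: H → D ← V
  D is a collider and D is conditioned on, which opens it — no node blocks this path, so it is active.
Path 3: H → D ← M ← W → V
  M is a chain here and M is conditioned on, so the path is blocked at M.
Path 4: H → B → D ← G → V
  B is a chain here and B is conditioned on, so the path is blocked at B.
Path 5: H → B → D ← V
  B is a chain here and B is conditioned on, so the path is blocked at B.
Path 6: H → B → D ← M ← W → V
  B is a chain here and B is conditioned on, so the path is blocked at B.
At least one path is unblocked, so d-separation fails.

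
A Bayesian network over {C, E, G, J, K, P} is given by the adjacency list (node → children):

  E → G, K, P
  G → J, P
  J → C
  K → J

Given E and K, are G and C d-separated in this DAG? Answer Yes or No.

No

3 paths connect G and C; each must be blocked for d-separation to hold:
Path 1: G → J → C
  J is a chain and J is not conditioned on — no node blocks this path, so it is active.
Path 2: G ← E → K → J → C
  E is a fork here and E is conditioned on, so the path is blocked at E.
Path 3: G → P ← E → K → J → C
  P is a collider here and neither P nor any of its descendants is conditioned on, so the collider stays closed — the path is blocked at P.
At least one path is unblocked, so d-separation fails.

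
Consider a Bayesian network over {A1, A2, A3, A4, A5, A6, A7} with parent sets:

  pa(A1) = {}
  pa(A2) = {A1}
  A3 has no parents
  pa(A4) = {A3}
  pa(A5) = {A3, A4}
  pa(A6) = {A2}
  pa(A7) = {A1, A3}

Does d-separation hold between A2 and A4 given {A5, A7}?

No — A2 and A4 are not d-separated given {A5, A7}.

There are 2 undirected paths between A2 and A4; checking each against the conditioning set {A5, A7}:
Path 1: A2 ← A1 → A7 ← A3 → A4
  A1 is a fork and A1 is not conditioned on; A7 is a collider and A7 is conditioned on, which opens it; A3 is a fork and A3 is not conditioned on — no node blocks this path, so it is active.
Path 2: A2 ← A1 → A7 ← A3 → A5 ← A4
  A1 is a fork and A1 is not conditioned on; A7 is a collider and A7 is conditioned on, which opens it; A3 is a fork and A3 is not conditioned on; A5 is a collider and A5 is conditioned on, which opens it — no node blocks this path, so it is active.
Because an active path exists, A2 and A4 are not d-separated.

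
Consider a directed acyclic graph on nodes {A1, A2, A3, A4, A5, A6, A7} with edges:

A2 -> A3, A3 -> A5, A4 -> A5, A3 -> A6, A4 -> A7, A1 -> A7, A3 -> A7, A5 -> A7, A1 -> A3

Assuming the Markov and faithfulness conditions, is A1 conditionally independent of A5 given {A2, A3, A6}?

We examine all 6 paths between A1 and A5:
  1. A1 → A3 → A5 — A3:chain[blocks] ⇒ blocked
  2. A1 → A3 → A7 ← A5 — A3:chain[blocks]; A7:collider[blocks] ⇒ blocked
  3. A1 → A3 → A7 ← A4 → A5 — A3:chain[blocks]; A7:collider[blocks]; A4:fork[open] ⇒ blocked
  4. A1 → A7 ← A3 → A5 — A7:collider[blocks]; A3:fork[blocks] ⇒ blocked
  5. A1 → A7 ← A5 — A7:collider[blocks] ⇒ blocked
  6. A1 → A7 ← A4 → A5 — A7:collider[blocks]; A4:fork[open] ⇒ blocked
Since every path is blocked, d-separation holds.

Yes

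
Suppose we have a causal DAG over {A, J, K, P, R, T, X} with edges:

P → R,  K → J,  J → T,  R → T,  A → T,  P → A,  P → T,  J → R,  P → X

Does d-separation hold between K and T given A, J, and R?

Enumerating the 4 paths from K to T and testing each for blocking by {A, J, R}:
  1. K → J → R → T — J:chain[blocks]; R:chain[blocks] ⇒ blocked
  2. K → J → R ← P → T — J:chain[blocks]; R:collider[open]; P:fork[open] ⇒ blocked
  3. K → J → R ← P → A → T — J:chain[blocks]; R:collider[open]; P:fork[open]; A:chain[blocks] ⇒ blocked
  4. K → J → T — J:chain[blocks] ⇒ blocked
All paths are blocked; K ⊥ T | {A, J, R} holds.

Yes — K and T are d-separated given {A, J, R}.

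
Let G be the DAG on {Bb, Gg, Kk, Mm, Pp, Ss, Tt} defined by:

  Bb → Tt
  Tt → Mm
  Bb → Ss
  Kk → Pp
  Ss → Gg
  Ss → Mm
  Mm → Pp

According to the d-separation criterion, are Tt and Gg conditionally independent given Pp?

Enumerating the 2 paths from Tt to Gg and testing each for blocking by {Pp}:
Path 1: Tt → Mm ← Ss → Gg
  Mm is a collider and its descendant Pp is conditioned on, which opens it; Ss is a fork and Ss is not conditioned on — no node blocks this path, so it is active.
Path 2: Tt ← Bb → Ss → Gg
  Bb is a fork and Bb is not conditioned on; Ss is a chain and Ss is not conditioned on — no node blocks this path, so it is active.
Since the path Tt → Mm ← Ss → Gg is active, Tt and Gg are not d-separated given {Pp}.

No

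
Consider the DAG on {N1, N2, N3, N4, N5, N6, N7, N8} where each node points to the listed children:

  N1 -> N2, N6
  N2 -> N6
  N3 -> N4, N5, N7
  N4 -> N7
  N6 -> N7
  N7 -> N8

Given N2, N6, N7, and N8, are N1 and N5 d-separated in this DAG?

Yes — N1 and N5 are d-separated given {N2, N6, N7, N8}.

We examine all 4 paths between N1 and N5:
Path 1: N1 → N6 → N7 ← N3 → N5
  N6 is a chain here and N6 is conditioned on, so the path is blocked at N6.
Path 2: N1 → N6 → N7 ← N4 ← N3 → N5
  N6 is a chain here and N6 is conditioned on, so the path is blocked at N6.
Path 3: N1 → N2 → N6 → N7 ← N3 → N5
  N2 is a chain here and N2 is conditioned on, so the path is blocked at N2.
Path 4: N1 → N2 → N6 → N7 ← N4 ← N3 → N5
  N2 is a chain here and N2 is conditioned on, so the path is blocked at N2.
All paths are blocked; N1 ⊥ N5 | {N2, N6, N7, N8} holds.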